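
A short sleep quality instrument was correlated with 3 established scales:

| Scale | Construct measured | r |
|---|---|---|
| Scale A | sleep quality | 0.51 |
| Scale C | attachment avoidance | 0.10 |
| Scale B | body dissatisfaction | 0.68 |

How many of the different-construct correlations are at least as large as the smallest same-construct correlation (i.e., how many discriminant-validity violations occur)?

1

Convergent (same construct = sleep quality): Scale A.
Smallest convergent = 0.51. Discriminant values: 0.10, 0.68; count ≥ 0.51 → 1.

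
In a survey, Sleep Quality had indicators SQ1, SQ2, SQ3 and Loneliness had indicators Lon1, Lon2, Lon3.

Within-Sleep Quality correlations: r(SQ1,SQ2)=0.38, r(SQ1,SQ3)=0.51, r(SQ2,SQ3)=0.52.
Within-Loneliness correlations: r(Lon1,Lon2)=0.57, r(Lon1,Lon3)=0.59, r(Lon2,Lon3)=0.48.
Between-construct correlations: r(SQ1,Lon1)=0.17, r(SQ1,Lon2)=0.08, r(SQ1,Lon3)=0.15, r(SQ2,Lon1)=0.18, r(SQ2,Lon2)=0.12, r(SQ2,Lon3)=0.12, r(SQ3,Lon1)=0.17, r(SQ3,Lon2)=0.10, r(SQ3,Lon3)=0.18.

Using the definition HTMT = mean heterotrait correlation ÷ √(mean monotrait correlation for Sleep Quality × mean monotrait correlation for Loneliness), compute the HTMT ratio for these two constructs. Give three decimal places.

Mean heterotrait r = 1.27/9 = 0.1411.
Mean within-SQ = 1.41/3 = 0.4700; mean within-Lon = 1.64/3 = 0.5467.
Geometric mean = √(0.4700 × 0.5467) = 0.5069.
HTMT = 0.1411 / 0.5069 = 0.278.

0.278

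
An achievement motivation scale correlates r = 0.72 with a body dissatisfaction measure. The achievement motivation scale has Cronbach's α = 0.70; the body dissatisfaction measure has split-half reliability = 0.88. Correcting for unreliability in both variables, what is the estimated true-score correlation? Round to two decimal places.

r_true = r_obs / √(r_xx · r_yy) = 0.72 / √(0.70 × 0.88) = 0.72 / √0.6160 = 0.72 / 0.7849 ≈ 0.92.

0.92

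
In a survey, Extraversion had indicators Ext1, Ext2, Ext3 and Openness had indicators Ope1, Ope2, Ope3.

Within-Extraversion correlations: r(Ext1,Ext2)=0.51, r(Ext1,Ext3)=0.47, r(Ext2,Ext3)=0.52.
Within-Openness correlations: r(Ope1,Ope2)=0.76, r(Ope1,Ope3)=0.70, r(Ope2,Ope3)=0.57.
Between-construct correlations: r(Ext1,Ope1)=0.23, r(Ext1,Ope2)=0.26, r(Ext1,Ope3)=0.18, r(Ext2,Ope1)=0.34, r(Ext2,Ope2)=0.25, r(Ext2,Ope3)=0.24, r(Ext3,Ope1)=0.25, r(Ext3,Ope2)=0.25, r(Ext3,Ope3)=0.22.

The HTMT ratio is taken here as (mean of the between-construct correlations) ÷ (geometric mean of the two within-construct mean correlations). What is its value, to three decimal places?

0.424

Mean between = 2.22/9 = 0.2467.
Mean within-Ext = 1.50/3 = 0.5000; mean within-Ope = 2.03/3 = 0.6767.
Geometric mean = √(0.5000 × 0.6767) = 0.5817.
HTMT = 0.2467 / 0.5817 = 0.424.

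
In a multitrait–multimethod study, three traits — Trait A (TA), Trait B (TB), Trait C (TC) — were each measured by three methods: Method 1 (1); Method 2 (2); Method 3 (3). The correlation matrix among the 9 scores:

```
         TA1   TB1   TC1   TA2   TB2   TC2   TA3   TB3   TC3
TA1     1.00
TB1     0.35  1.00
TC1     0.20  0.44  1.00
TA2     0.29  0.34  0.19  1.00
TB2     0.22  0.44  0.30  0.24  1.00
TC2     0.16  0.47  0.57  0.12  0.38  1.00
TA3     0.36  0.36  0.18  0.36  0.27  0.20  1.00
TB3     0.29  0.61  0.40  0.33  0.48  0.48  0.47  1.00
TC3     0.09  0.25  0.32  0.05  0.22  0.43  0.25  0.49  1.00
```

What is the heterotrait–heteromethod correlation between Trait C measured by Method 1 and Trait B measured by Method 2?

Different traits and methods: r(TC1, TB2) = 0.30.

0.30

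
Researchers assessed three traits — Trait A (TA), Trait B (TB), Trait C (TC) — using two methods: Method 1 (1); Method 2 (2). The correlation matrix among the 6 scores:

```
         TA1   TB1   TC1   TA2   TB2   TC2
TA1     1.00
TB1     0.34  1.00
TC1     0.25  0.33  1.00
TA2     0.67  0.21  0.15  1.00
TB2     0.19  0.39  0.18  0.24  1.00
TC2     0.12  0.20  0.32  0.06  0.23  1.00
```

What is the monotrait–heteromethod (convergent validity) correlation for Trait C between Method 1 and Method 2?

0.32

Same trait (TC), different methods: r(TC1, TC2) = 0.32.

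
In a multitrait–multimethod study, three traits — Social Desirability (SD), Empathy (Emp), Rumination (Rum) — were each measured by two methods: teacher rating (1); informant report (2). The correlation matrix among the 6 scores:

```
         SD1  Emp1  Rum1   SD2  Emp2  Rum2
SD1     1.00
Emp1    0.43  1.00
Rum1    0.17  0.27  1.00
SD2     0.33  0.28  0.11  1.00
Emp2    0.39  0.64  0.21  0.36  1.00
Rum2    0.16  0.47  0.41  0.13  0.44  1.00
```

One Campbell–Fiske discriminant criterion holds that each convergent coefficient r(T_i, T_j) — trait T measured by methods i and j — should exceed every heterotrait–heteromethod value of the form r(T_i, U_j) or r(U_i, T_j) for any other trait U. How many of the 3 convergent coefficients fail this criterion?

Each convergent coefficient versus the relevant comparison correlations:
SD (methods 1·2): 0.33 vs {0.39, 0.28, 0.16, 0.11} → fail.
Emp (methods 1·2): 0.64 vs {0.28, 0.39, 0.47, 0.21} → pass.
Rum (methods 1·2): 0.41 vs {0.11, 0.16, 0.21, 0.47} → fail.
2 of 3 fail.

2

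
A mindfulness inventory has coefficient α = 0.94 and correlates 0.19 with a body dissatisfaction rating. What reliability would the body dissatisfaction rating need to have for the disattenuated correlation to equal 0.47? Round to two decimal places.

r_true = r_obs / √(r_xx · r_yy) ⇒ 0.47 = 0.19 / √(0.94 · r_yy).
√(0.94 · r_yy) = 0.19 / 0.47 = 0.4043; 0.94 · r_yy = 0.1635; r_yy = 0.1635 / 0.94 ≈ 0.17.

0.17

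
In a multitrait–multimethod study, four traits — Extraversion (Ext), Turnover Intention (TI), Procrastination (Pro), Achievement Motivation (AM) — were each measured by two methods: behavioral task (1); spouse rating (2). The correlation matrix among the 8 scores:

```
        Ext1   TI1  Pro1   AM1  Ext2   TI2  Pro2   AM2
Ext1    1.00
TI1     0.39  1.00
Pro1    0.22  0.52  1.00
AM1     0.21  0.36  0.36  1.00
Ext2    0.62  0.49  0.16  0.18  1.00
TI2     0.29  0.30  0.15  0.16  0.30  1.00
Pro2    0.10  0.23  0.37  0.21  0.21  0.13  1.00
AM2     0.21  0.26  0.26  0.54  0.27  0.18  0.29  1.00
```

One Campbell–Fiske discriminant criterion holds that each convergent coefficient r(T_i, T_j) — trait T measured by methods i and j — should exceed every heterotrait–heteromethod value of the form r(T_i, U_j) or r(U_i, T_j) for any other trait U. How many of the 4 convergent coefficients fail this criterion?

Convergent coefficients and their comparison sets:
Ext (methods 1·2): 0.62 vs {0.29, 0.49, 0.10, 0.16, 0.21, 0.18} → pass.
TI (methods 1·2): 0.30 vs {0.49, 0.29, 0.23, 0.15, 0.26, 0.16} → fail.
Pro (methods 1·2): 0.37 vs {0.16, 0.10, 0.15, 0.23, 0.26, 0.21} → pass.
AM (methods 1·2): 0.54 vs {0.18, 0.21, 0.16, 0.26, 0.21, 0.26} → pass.
1 of 4 fail.

1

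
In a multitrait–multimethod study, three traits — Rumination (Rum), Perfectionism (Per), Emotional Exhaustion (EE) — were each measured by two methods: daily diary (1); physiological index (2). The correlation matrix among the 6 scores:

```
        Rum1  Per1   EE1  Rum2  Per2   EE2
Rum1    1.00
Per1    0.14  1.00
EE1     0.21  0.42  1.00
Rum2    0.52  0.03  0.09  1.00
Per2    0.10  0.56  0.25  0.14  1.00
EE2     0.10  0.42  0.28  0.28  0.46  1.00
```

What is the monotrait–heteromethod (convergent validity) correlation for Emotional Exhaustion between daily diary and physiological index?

Same trait (EE), different methods: r(EE1, EE2) = 0.28.

0.28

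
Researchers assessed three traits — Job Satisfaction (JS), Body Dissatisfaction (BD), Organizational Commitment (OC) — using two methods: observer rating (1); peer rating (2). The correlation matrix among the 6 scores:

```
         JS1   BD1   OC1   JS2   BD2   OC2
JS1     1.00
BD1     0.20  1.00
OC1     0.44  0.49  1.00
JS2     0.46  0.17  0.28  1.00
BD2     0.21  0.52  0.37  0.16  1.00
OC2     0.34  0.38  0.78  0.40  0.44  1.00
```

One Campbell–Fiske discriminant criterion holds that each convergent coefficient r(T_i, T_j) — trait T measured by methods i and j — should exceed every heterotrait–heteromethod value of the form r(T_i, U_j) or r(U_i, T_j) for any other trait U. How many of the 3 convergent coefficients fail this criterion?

Convergent coefficients and their comparison sets:
JS (methods 1·2): 0.46 vs {0.21, 0.17, 0.34, 0.28} → pass.
BD (methods 1·2): 0.52 vs {0.17, 0.21, 0.38, 0.37} → pass.
OC (methods 1·2): 0.78 vs {0.28, 0.34, 0.37, 0.38} → pass.
0 of 3 fail.

0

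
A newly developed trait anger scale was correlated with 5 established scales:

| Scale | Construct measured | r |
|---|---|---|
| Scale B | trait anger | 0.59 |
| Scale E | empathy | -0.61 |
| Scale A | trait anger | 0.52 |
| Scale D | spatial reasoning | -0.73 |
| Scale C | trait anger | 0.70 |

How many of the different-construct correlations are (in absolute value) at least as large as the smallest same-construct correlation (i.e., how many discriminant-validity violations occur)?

Convergent (same construct = trait anger): Scale B, Scale A, Scale C.
Smallest convergent = 0.52. Discriminant |r|: 0.61, 0.73; count ≥ 0.52 → 2.

2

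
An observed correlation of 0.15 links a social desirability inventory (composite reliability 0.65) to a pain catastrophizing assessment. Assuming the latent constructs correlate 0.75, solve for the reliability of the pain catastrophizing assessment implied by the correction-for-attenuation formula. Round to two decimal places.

0.06

r_true = r_obs / √(r_xx · r_yy) ⇒ 0.75 = 0.15 / √(0.65 · r_yy).
√(0.65 · r_yy) = 0.15 / 0.75 = 0.2000; 0.65 · r_yy = 0.0400; r_yy = 0.0400 / 0.65 ≈ 0.06.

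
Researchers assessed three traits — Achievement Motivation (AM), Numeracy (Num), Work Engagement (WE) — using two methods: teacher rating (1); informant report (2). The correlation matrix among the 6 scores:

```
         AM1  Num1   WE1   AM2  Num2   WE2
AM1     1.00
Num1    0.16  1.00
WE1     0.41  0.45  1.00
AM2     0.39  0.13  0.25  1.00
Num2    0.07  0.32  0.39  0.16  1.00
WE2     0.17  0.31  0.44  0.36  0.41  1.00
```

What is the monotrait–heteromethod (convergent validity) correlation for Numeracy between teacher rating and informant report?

0.32

Same trait (Num), different methods: r(Num1, Num2) = 0.32.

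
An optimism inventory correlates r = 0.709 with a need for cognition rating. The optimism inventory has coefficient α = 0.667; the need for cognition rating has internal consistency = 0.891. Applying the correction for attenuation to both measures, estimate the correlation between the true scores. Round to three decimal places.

r_true = r_obs / √(r_xx · r_yy) = 0.709 / √(0.667 × 0.891) = 0.709 / √0.594297 = 0.709 / 0.7709 ≈ 0.920.

0.920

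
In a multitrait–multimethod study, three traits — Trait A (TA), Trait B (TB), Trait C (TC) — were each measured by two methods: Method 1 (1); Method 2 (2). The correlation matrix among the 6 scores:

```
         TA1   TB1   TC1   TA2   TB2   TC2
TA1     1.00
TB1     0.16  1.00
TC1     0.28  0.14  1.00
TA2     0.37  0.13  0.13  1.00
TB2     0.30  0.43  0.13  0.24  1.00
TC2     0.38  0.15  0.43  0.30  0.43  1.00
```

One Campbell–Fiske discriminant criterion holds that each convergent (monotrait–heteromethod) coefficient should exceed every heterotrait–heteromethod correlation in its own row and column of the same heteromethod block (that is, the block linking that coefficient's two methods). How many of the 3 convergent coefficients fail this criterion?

Convergent coefficients and their comparison sets:
TA (methods 1·2): 0.37 vs {0.30, 0.13, 0.38, 0.13} → fail.
TB (methods 1·2): 0.43 vs {0.13, 0.30, 0.15, 0.13} → pass.
TC (methods 1·2): 0.43 vs {0.13, 0.38, 0.13, 0.15} → pass.
1 of 3 fail.

1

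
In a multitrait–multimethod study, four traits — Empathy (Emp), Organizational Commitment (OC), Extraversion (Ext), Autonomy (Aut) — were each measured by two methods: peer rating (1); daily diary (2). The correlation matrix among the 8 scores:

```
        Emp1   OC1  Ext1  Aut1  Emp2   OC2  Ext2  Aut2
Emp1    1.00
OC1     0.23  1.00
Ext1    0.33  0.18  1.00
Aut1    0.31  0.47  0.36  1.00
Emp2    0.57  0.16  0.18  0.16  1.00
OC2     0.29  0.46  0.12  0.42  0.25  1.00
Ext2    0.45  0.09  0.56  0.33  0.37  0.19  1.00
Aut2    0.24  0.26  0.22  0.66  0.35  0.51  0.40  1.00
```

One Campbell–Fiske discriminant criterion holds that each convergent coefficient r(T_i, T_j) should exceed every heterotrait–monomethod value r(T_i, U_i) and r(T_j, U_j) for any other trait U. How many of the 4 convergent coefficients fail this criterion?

1

Convergent coefficients and their comparison sets:
Emp (methods 1·2): 0.57 vs {0.23, 0.25, 0.33, 0.37, 0.31, 0.35} → pass.
OC (methods 1·2): 0.46 vs {0.23, 0.25, 0.18, 0.19, 0.47, 0.51} → fail.
Ext (methods 1·2): 0.56 vs {0.33, 0.37, 0.18, 0.19, 0.36, 0.40} → pass.
Aut (methods 1·2): 0.66 vs {0.31, 0.35, 0.47, 0.51, 0.36, 0.40} → pass.
1 of 4 fail.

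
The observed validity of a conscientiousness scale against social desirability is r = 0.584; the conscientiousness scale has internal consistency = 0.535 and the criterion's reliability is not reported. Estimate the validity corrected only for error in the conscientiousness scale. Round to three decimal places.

0.798

Single correction: r_c = r_obs / √r_xx = 0.584 / √0.535 = 0.584 / 0.7314 ≈ 0.798.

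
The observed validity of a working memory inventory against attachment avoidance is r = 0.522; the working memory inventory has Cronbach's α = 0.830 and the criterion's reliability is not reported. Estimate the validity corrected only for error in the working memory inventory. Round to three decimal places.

0.573

Single correction: r_c = r_obs / √r_xx = 0.522 / √0.830 = 0.522 / 0.9110 ≈ 0.573.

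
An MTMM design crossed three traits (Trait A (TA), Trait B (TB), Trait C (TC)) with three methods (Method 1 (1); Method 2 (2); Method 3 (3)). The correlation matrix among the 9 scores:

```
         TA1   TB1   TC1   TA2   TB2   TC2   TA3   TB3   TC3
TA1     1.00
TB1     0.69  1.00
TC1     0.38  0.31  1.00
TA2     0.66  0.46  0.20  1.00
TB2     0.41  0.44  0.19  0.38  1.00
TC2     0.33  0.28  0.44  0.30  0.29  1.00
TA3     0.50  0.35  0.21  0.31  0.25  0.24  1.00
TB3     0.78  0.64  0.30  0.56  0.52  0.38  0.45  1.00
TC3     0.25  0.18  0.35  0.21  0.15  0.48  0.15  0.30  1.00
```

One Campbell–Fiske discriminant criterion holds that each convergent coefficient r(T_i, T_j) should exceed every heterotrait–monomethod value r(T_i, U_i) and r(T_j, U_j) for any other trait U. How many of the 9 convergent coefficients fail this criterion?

6

Each convergent coefficient versus the relevant comparison correlations:
TA (methods 1·2): 0.66 vs {0.69, 0.38, 0.38, 0.30} → fail.
TA (methods 1·3): 0.50 vs {0.69, 0.45, 0.38, 0.15} → fail.
TA (methods 2·3): 0.31 vs {0.38, 0.45, 0.30, 0.15} → fail.
TB (methods 1·2): 0.44 vs {0.69, 0.38, 0.31, 0.29} → fail.
TB (methods 1·3): 0.64 vs {0.69, 0.45, 0.31, 0.30} → fail.
TB (methods 2·3): 0.52 vs {0.38, 0.45, 0.29, 0.30} → pass.
TC (methods 1·2): 0.44 vs {0.38, 0.30, 0.31, 0.29} → pass.
TC (methods 1·3): 0.35 vs {0.38, 0.15, 0.31, 0.30} → fail.
TC (methods 2·3): 0.48 vs {0.30, 0.15, 0.29, 0.30} → pass.
6 of 9 fail.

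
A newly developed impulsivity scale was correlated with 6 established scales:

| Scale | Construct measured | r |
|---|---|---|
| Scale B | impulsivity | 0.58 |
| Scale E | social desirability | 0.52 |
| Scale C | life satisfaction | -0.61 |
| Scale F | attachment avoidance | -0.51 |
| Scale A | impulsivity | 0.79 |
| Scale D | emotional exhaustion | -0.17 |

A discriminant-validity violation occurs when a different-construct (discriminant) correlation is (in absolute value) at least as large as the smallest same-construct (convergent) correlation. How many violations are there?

Convergent (same construct = impulsivity): Scale B, Scale A.
Smallest convergent = 0.58. Discriminant |r|: 0.52, 0.61, 0.51, 0.17; count ≥ 0.58 → 1.

1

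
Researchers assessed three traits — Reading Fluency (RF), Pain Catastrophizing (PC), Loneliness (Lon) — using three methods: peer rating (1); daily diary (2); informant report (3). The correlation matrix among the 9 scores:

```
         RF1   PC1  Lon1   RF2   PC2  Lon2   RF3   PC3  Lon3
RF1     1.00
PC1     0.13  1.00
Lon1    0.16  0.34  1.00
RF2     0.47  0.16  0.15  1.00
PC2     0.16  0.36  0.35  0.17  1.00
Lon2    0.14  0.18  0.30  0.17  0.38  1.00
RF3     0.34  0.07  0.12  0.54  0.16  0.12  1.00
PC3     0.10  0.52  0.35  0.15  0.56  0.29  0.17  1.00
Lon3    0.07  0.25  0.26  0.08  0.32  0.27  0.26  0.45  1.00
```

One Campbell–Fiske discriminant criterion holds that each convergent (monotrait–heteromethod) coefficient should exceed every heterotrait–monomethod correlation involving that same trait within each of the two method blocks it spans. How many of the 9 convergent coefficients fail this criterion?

Checking each validity diagonal entry against its comparison values:
RF (methods 1·2): 0.47 vs {0.13, 0.17, 0.16, 0.17} → pass.
RF (methods 1·3): 0.34 vs {0.13, 0.17, 0.16, 0.26} → pass.
RF (methods 2·3): 0.54 vs {0.17, 0.17, 0.17, 0.26} → pass.
PC (methods 1·2): 0.36 vs {0.13, 0.17, 0.34, 0.38} → fail.
PC (methods 1·3): 0.52 vs {0.13, 0.17, 0.34, 0.45} → pass.
PC (methods 2·3): 0.56 vs {0.17, 0.17, 0.38, 0.45} → pass.
Lon (methods 1·2): 0.30 vs {0.16, 0.17, 0.34, 0.38} → fail.
Lon (methods 1·3): 0.26 vs {0.16, 0.26, 0.34, 0.45} → fail.
Lon (methods 2·3): 0.27 vs {0.17, 0.26, 0.38, 0.45} → fail.
4 of 9 fail.

4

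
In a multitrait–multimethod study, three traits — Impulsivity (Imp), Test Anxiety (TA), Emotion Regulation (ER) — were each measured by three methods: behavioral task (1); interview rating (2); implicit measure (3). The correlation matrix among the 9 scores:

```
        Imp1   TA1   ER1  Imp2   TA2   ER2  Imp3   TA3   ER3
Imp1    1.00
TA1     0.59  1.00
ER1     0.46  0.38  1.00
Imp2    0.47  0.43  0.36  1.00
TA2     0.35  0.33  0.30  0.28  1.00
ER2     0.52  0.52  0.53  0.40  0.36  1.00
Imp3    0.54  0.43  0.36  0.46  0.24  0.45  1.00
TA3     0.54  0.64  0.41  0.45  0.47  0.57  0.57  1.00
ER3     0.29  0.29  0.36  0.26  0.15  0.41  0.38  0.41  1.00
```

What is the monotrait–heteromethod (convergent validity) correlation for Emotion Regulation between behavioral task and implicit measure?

0.36

Same trait (ER), different methods: r(ER1, ER3) = 0.36.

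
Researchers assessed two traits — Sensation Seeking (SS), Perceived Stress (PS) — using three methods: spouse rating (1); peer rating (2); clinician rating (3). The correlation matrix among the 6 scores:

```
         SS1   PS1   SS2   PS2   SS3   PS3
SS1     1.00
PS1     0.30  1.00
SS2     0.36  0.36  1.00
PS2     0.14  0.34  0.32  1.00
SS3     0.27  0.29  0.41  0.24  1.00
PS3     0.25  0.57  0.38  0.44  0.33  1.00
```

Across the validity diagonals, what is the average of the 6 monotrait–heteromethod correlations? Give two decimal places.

0.40

Convergent values: 0.36, 0.27, 0.41, 0.34, 0.57, 0.44; mean = 2.39/6 = 0.40.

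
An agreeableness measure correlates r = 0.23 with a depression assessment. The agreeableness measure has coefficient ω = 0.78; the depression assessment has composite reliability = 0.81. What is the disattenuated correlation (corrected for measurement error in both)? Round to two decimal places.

0.29

r_true = r_obs / √(r_xx · r_yy) = 0.23 / √(0.78 × 0.81) = 0.23 / √0.6318 = 0.23 / 0.7949 ≈ 0.29.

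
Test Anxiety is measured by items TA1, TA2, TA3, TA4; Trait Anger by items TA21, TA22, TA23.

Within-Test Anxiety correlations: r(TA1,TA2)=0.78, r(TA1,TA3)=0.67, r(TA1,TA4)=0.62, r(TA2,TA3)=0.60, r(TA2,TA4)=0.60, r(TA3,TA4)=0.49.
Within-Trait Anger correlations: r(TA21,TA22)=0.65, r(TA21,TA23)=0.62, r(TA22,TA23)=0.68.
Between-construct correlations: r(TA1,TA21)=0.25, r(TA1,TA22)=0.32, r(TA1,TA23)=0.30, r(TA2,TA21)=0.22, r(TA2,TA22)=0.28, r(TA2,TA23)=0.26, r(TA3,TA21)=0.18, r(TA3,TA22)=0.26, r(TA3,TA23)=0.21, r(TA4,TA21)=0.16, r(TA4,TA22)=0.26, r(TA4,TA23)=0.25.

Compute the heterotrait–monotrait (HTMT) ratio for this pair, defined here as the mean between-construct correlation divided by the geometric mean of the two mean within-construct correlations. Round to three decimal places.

Mean heterotrait r = 2.95/12 = 0.2458.
Mean within-TA = 3.76/6 = 0.6267; mean within-TA2 = 1.95/3 = 0.6500.
Geometric mean = √(0.6267 × 0.6500) = 0.6382.
HTMT = 0.2458 / 0.6382 = 0.385.

0.385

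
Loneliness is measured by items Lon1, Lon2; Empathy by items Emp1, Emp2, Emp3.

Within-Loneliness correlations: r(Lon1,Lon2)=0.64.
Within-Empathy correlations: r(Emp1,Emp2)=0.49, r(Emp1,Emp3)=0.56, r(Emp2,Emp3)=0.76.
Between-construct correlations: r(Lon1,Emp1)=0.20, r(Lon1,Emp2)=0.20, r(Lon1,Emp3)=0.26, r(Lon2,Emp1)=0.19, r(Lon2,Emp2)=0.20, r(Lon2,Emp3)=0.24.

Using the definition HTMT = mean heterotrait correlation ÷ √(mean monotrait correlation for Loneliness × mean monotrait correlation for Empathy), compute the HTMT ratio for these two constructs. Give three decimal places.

Mean heterotrait r = 1.29/6 = 0.2150.
Mean within-Lon = 0.64/1 = 0.6400; mean within-Emp = 1.81/3 = 0.6033.
Geometric mean = √(0.6400 × 0.6033) = 0.6214.
HTMT = 0.2150 / 0.6214 = 0.346.

0.346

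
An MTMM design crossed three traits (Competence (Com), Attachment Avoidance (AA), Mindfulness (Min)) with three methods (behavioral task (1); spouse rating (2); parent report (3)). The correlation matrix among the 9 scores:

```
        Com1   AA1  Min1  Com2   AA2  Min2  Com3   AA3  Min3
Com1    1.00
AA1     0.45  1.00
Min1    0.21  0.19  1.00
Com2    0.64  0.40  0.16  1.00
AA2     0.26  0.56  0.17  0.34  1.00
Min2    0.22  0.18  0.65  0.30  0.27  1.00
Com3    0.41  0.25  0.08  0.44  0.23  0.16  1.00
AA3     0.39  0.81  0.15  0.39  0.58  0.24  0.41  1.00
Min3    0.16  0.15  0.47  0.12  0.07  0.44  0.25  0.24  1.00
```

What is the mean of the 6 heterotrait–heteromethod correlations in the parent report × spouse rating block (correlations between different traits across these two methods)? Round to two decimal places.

HTHM values (method 3 × method 2): 0.23, 0.16, 0.39, 0.24, 0.12, 0.07; mean = 1.21/6 = 0.20.

0.20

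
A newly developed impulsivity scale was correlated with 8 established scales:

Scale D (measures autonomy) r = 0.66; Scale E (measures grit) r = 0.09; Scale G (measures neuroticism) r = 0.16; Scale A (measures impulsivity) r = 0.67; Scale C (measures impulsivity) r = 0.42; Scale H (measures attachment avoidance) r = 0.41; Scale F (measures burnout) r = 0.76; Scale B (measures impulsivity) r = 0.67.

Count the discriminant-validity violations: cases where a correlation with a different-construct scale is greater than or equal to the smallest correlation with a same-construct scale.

2

Convergent (same construct = impulsivity): Scale A, Scale C, Scale B.
Smallest convergent = 0.42. Discriminant values: 0.66, 0.09, 0.16, 0.41, 0.76; count ≥ 0.42 → 2.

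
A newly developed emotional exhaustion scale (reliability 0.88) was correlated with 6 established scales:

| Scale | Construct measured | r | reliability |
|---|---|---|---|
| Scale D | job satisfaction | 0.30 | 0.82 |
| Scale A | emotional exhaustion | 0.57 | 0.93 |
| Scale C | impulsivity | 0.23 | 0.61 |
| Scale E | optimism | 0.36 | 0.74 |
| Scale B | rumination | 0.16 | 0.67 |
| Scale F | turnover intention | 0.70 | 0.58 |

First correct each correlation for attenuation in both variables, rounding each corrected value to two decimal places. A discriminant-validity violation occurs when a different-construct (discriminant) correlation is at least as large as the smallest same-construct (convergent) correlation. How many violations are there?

Disattenuated r (r / √(r_scale · r_new)):
  Scale D (disc): 0.30 / √(0.82·0.88) = 0.35
  Scale A (conv): 0.57 / √(0.93·0.88) = 0.63
  Scale C (disc): 0.23 / √(0.61·0.88) = 0.31
  Scale E (disc): 0.36 / √(0.74·0.88) = 0.45
  Scale B (disc): 0.16 / √(0.67·0.88) = 0.21
  Scale F (disc): 0.70 / √(0.58·0.88) = 0.98
Smallest convergent = 0.63. Discriminant values: 0.35, 0.31, 0.45, 0.21, 0.98; count ≥ 0.63 → 1.

1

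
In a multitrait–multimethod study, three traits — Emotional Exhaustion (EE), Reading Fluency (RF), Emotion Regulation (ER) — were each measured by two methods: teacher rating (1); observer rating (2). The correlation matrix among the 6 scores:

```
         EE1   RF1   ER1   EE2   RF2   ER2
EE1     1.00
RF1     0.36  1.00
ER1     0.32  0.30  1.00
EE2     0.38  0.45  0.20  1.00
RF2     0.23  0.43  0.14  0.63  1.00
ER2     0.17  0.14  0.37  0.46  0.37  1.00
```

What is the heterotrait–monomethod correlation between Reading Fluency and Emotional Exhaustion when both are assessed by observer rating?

0.63

Different traits, same method: r(RF2, EE2) = 0.63.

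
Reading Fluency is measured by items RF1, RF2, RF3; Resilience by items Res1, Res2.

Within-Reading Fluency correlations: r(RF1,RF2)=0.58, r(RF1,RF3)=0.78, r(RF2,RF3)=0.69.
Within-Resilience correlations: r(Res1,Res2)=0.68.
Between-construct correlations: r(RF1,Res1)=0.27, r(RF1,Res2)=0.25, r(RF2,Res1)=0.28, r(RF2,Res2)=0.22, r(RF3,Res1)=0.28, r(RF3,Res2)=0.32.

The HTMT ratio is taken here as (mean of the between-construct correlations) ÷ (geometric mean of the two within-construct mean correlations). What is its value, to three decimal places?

0.396

Mean between = 1.62/6 = 0.2700.
Mean within-RF = 2.05/3 = 0.6833; mean within-Res = 0.68/1 = 0.6800.
Geometric mean = √(0.6833 × 0.6800) = 0.6816.
HTMT = 0.2700 / 0.6816 = 0.396.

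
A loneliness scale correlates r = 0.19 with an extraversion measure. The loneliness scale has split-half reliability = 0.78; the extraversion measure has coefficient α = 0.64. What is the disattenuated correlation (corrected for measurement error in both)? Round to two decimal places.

r_true = r_obs / √(r_xx · r_yy) = 0.19 / √(0.78 × 0.64) = 0.19 / √0.4992 = 0.19 / 0.7065 ≈ 0.27.

0.27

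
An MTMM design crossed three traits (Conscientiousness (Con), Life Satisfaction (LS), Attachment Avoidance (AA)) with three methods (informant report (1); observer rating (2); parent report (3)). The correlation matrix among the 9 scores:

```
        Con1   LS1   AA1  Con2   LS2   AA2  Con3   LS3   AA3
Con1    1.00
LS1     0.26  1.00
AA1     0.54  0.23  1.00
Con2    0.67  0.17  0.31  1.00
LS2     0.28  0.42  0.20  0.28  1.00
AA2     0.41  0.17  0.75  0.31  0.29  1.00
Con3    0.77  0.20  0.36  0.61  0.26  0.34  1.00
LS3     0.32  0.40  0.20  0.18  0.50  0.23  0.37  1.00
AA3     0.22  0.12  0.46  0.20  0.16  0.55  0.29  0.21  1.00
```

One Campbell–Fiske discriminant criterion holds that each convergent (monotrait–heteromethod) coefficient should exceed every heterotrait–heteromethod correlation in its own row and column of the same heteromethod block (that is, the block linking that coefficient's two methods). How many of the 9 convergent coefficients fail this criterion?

0

Each convergent coefficient versus the relevant comparison correlations:
Con (methods 1·2): 0.67 vs {0.28, 0.17, 0.41, 0.31} → pass.
Con (methods 1·3): 0.77 vs {0.32, 0.20, 0.22, 0.36} → pass.
Con (methods 2·3): 0.61 vs {0.18, 0.26, 0.20, 0.34} → pass.
LS (methods 1·2): 0.42 vs {0.17, 0.28, 0.17, 0.20} → pass.
LS (methods 1·3): 0.40 vs {0.20, 0.32, 0.12, 0.20} → pass.
LS (methods 2·3): 0.50 vs {0.26, 0.18, 0.16, 0.23} → pass.
AA (methods 1·2): 0.75 vs {0.31, 0.41, 0.20, 0.17} → pass.
AA (methods 1·3): 0.46 vs {0.36, 0.22, 0.20, 0.12} → pass.
AA (methods 2·3): 0.55 vs {0.34, 0.20, 0.23, 0.16} → pass.
0 of 9 fail.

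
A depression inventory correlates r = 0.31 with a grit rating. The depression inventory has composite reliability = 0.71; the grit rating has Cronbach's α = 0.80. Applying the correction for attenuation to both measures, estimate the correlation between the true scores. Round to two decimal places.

r_true = r_obs / √(r_xx · r_yy) = 0.31 / √(0.71 × 0.80) = 0.31 / √0.5680 = 0.31 / 0.7537 ≈ 0.41.

0.41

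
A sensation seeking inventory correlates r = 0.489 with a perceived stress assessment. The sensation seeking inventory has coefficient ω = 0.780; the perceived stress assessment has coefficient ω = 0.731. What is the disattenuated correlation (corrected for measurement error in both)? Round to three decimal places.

r_true = r_obs / √(r_xx · r_yy) = 0.489 / √(0.780 × 0.731) = 0.489 / √0.570180 = 0.489 / 0.7551 ≈ 0.648.

0.648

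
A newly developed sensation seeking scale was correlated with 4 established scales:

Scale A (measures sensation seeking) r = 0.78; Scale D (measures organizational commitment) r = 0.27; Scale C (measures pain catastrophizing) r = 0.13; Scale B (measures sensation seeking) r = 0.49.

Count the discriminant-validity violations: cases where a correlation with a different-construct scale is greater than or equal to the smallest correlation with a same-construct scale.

0

Convergent (same construct = sensation seeking): Scale A, Scale B.
Smallest convergent = 0.49. Discriminant values: 0.27, 0.13; count ≥ 0.49 → 0.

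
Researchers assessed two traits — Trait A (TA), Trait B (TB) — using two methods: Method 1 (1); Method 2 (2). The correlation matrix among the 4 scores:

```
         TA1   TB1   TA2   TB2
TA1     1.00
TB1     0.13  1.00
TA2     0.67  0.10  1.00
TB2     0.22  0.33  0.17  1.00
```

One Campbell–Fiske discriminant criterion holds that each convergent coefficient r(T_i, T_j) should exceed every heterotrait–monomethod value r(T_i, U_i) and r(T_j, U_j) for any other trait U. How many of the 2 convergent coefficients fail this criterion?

0

Checking each validity diagonal entry against its comparison values:
TA (methods 1·2): 0.67 vs {0.13, 0.17} → pass.
TB (methods 1·2): 0.33 vs {0.13, 0.17} → pass.
0 of 2 fail.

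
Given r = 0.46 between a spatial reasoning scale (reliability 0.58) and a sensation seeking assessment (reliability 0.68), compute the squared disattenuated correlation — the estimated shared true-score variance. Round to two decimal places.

0.54

Disattenuated r = 0.46 / √(0.58 × 0.68) = 0.46 / 0.6280 = 0.7325.
Shared true-score variance = 0.7325² = 0.5366 ≈ 0.54.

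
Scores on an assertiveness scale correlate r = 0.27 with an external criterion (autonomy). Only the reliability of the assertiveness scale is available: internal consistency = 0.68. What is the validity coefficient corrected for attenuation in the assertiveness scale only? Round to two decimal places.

0.33

Single correction: r_c = r_obs / √r_xx = 0.27 / √0.68 = 0.27 / 0.8246 ≈ 0.33.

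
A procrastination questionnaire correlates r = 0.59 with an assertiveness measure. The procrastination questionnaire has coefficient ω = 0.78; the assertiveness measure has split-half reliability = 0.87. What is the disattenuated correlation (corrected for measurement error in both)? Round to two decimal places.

0.72

r_true = r_obs / √(r_xx · r_yy) = 0.59 / √(0.78 × 0.87) = 0.59 / √0.6786 = 0.59 / 0.8238 ≈ 0.72.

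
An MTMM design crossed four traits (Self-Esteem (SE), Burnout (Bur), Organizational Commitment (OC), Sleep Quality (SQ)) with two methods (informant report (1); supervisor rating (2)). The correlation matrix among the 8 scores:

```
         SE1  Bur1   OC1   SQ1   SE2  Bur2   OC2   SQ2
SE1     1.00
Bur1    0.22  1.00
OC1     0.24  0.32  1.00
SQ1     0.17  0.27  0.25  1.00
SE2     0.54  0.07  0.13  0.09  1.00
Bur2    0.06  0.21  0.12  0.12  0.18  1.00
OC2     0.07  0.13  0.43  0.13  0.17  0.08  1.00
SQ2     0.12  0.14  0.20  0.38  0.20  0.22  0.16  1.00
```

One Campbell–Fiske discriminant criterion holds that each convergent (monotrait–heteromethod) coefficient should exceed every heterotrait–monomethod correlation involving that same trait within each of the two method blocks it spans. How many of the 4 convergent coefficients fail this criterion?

Each convergent coefficient versus the relevant comparison correlations:
SE (methods 1·2): 0.54 vs {0.22, 0.18, 0.24, 0.17, 0.17, 0.20} → pass.
Bur (methods 1·2): 0.21 vs {0.22, 0.18, 0.32, 0.08, 0.27, 0.22} → fail.
OC (methods 1·2): 0.43 vs {0.24, 0.17, 0.32, 0.08, 0.25, 0.16} → pass.
SQ (methods 1·2): 0.38 vs {0.17, 0.20, 0.27, 0.22, 0.25, 0.16} → pass.
1 of 4 fail.

1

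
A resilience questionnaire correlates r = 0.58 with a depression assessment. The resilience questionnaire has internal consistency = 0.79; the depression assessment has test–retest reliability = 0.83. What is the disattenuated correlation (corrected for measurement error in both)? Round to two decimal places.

r_true = r_obs / √(r_xx · r_yy) = 0.58 / √(0.79 × 0.83) = 0.58 / √0.6557 = 0.58 / 0.8098 ≈ 0.72.

0.72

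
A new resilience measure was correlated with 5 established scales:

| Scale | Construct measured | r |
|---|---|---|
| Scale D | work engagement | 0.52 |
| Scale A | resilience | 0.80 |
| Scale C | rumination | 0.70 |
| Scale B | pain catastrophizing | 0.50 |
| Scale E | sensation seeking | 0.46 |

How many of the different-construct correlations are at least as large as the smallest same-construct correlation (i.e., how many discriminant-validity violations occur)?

Convergent (same construct = resilience): Scale A.
Smallest convergent = 0.80. Discriminant values: 0.52, 0.70, 0.50, 0.46; count ≥ 0.80 → 0.

0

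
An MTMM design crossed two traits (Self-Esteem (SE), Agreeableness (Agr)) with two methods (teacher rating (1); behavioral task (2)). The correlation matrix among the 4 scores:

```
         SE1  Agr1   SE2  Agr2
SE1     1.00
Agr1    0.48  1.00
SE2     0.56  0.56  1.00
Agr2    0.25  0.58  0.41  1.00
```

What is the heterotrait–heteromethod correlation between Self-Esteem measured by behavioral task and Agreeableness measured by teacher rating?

0.56

Different traits and methods: r(SE2, Agr1) = 0.56.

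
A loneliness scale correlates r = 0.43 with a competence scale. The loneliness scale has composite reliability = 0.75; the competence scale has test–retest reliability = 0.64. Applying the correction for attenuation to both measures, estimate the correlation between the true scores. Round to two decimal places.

r_true = r_obs / √(r_xx · r_yy) = 0.43 / √(0.75 × 0.64) = 0.43 / √0.4800 = 0.43 / 0.6928 ≈ 0.62.

0.62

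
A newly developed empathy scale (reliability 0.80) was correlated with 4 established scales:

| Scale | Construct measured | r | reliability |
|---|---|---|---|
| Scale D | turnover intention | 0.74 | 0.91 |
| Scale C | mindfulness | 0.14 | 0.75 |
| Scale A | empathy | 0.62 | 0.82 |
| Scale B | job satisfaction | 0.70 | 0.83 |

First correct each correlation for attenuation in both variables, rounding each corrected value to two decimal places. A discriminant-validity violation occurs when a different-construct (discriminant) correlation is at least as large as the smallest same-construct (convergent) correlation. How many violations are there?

2

Disattenuated r (r / √(r_scale · r_new)):
  Scale D (disc): 0.74 / √(0.91·0.80) = 0.87
  Scale C (disc): 0.14 / √(0.75·0.80) = 0.18
  Scale A (conv): 0.62 / √(0.82·0.80) = 0.77
  Scale B (disc): 0.70 / √(0.83·0.80) = 0.86
Smallest convergent = 0.77. Discriminant values: 0.87, 0.18, 0.86; count ≥ 0.77 → 2.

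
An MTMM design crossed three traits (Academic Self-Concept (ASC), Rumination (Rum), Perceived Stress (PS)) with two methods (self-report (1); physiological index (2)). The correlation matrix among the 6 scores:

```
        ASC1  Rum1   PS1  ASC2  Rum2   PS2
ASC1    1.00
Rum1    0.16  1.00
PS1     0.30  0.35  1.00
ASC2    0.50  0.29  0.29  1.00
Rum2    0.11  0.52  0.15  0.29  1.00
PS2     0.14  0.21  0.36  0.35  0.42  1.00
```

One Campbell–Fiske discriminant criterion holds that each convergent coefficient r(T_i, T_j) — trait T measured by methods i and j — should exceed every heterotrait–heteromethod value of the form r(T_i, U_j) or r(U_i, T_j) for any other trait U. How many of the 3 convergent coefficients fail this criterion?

Checking each validity diagonal entry against its comparison values:
ASC (methods 1·2): 0.50 vs {0.11, 0.29, 0.14, 0.29} → pass.
Rum (methods 1·2): 0.52 vs {0.29, 0.11, 0.21, 0.15} → pass.
PS (methods 1·2): 0.36 vs {0.29, 0.14, 0.15, 0.21} → pass.
0 of 3 fail.

0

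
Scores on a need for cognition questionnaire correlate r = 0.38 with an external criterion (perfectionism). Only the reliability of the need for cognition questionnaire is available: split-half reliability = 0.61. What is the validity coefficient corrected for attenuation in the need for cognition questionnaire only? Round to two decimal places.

0.49

Single correction: r_c = r_obs / √r_xx = 0.38 / √0.61 = 0.38 / 0.7810 ≈ 0.49.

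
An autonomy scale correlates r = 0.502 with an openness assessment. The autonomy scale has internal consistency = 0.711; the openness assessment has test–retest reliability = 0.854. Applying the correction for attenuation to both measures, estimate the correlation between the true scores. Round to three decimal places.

r_true = r_obs / √(r_xx · r_yy) = 0.502 / √(0.711 × 0.854) = 0.502 / √0.607194 = 0.502 / 0.7792 ≈ 0.644.

0.644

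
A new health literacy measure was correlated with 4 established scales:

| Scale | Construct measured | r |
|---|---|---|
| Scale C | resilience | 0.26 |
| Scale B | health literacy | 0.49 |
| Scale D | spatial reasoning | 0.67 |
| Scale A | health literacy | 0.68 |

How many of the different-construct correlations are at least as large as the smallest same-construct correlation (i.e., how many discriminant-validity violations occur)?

Convergent (same construct = health literacy): Scale B, Scale A.
Smallest convergent = 0.49. Discriminant values: 0.26, 0.67; count ≥ 0.49 → 1.

1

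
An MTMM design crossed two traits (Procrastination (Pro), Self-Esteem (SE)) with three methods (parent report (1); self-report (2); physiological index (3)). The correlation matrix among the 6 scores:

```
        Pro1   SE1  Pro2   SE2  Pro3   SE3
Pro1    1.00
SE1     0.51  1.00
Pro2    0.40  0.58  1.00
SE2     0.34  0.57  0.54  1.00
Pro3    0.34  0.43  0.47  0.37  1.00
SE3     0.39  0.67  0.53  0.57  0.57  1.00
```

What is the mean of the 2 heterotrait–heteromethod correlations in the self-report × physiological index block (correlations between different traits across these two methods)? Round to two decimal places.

0.45

HTHM values (method 2 × method 3): 0.53, 0.37; mean = 0.90/2 = 0.45.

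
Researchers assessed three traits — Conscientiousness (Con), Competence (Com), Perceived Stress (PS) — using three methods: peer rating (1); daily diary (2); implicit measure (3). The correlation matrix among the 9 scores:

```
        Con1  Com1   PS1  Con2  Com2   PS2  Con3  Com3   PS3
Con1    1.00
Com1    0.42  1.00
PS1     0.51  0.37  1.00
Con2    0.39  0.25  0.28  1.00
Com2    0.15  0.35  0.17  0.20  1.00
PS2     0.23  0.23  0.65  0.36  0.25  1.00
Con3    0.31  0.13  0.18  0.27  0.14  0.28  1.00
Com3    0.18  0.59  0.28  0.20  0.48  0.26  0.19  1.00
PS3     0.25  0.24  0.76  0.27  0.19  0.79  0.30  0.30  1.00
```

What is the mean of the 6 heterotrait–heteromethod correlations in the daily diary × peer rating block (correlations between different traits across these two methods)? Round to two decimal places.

HTHM values (method 2 × method 1): 0.25, 0.28, 0.15, 0.17, 0.23, 0.23; mean = 1.31/6 = 0.22.

0.22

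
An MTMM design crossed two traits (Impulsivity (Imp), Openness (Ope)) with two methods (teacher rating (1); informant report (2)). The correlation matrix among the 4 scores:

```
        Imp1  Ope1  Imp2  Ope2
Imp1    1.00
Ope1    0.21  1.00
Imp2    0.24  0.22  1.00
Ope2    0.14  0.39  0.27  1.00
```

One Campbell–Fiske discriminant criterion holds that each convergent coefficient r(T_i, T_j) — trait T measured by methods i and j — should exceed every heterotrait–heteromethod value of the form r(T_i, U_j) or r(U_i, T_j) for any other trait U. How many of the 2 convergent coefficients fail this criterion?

Each convergent coefficient versus the relevant comparison correlations:
Imp (methods 1·2): 0.24 vs {0.14, 0.22} → pass.
Ope (methods 1·2): 0.39 vs {0.22, 0.14} → pass.
0 of 2 fail.

0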